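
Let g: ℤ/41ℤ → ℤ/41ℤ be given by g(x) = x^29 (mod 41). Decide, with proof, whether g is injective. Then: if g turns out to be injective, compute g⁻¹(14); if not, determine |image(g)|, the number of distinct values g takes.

27

Since 41 is prime, the nonzero elements of ℤ/41ℤ form a cyclic group of order 40.
As gcd(29, 40) = 1, raising to the 29th power is a bijection on this group: if x_1^29 ≡ x_2^29 then (x_1x_2^{−1})^29 = 1, and the only element of order dividing gcd(29, 40) = 1 is 1, so x_1 = x_2.
With g(0) = 0 this makes g injective on all of ℤ/41ℤ, hence bijective (finite equal-size domain and codomain). In particular g is injective.
Since g is injective, we find the preimage of 14. The inverse of x ↦ x^29 on (ℤ/41ℤ)^× is x ↦ x^29, because 29·29 = 841 = 21·40 + 1 ≡ 1 (mod 40) and x^{40} = 1 for x ≠ 0 (Fermat). So g⁻¹(14) = 14^29 mod 41.
Repeated squaring mod 41: 14^1 ≡ 14, 14^2 ≡ 14² = 196 ≡ 32, 14^4 ≡ 32² = 1024 ≡ 40, 14^8 ≡ 40² = 1600 ≡ 1, 14^16 ≡ 1² = 1. Since 29 = 16 + 8 + 4 + 1, 14^29 ≡ 1·1·40·14: 1·1 = 1, then 1·40 = 40, then 40·14 = 560 ≡ 27. So 14^29 ≡ 27 (mod 41).
Hence g⁻¹(14) = 27.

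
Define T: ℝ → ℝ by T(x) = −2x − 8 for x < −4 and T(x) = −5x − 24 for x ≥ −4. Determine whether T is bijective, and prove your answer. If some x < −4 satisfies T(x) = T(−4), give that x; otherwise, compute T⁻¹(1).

Both pieces are strictly decreasing (slopes −2 and −5), so each is injective on its own interval.
The left piece maps (−∞, −4) onto (0, ∞); the right piece maps [−4, ∞) onto (−∞, −4].
The images leave a gap (0 has no preimage), so T is not surjective, hence not bijective.
Because the two images are disjoint, no x < −4 has T(x) = T(−4), so we compute T⁻¹(1): 1 lies in (0, ∞), so solve −2x − 8 = 1: x = (1 + 8)/(−2) = −9/2.

-9/2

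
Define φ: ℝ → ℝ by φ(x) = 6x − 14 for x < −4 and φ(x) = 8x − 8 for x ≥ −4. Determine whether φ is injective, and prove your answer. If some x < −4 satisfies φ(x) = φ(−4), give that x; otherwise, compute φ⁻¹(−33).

-13/3

Both pieces are strictly increasing (slopes 6 and 8), so each is injective on its own interval.
The left piece maps (−∞, −4) onto (−∞, −38); the right piece maps [−4, ∞) onto [−40, ∞).
These images overlap. In particular φ(−4) = −40 (right piece), and solving 6x − 14 = −40 on the left piece gives x = −13/3 < −4.
So φ(−13/3) = φ(−4) with −13/3 ≠ −4, and φ is not injective. This x = −13/3 is the requested value below −4.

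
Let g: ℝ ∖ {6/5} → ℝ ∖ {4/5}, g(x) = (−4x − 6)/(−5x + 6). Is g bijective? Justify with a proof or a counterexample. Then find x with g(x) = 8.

Suppose g(x_1) = g(x_2). Cross-multiplying: (−4x_1 − 6)(−5x_2 + 6) = (−4x_2 − 6)(−5x_1 + 6).
Expanding both sides and cancelling the symmetric terms leaves −54·(x_1 − x_2) = 0. Since −54 ≠ 0, x_1 = x_2. Thus g is injective.
For any y ≠ 4/5, solving y(−5x + 6) = −4x − 6 for x gives a well-defined x ≠ 6/5. So g is surjective.
Hence g is bijective.
Solving g(x) = 8: cross-multiplying gives −4x − 6 = 8(−5x + 6), which rearranges to 36x = 54, so x = 3/2.

3/2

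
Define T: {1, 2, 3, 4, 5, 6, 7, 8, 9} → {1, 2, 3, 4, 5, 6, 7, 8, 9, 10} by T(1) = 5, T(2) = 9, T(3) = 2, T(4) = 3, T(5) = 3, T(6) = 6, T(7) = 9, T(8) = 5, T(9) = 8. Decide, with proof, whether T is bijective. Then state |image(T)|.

T(4) = 3 = T(5) with 4 ≠ 5, so T is not injective, hence not bijective.
The image of T is {2, 3, 5, 6, 8, 9}, which has 6 elements.

6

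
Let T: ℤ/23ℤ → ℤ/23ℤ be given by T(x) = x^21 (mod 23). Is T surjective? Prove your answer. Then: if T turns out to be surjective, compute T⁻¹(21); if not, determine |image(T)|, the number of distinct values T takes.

Since 23 is prime, the nonzero elements of ℤ/23ℤ form a cyclic group of order 22.
As gcd(21, 22) = 1, raising to the 21st power is a bijection on this group: if s^21 ≡ t^21 then (st^{−1})^21 = 1, and the only element of order dividing gcd(21, 22) = 1 is 1, so s = t.
With T(0) = 0 this makes T injective on all of ℤ/23ℤ, hence bijective (finite equal-size domain and codomain). In particular T is surjective.
Since T is surjective, we find the preimage of 21. The inverse of x ↦ x^21 on (ℤ/23ℤ)^× is x ↦ x^21, because 21·21 = 441 = 20·22 + 1 ≡ 1 (mod 22) and x^{22} = 1 for x ≠ 0 (Fermat). So T⁻¹(21) = 21^21 mod 23.
Repeated squaring mod 23: 21^1 ≡ 21, 21^2 ≡ 21² = 441 ≡ 4, 21^4 ≡ 4² = 16, 21^8 ≡ 16² = 256 ≡ 3, 21^16 ≡ 3² = 9. Since 21 = 16 + 4 + 1, 21^21 ≡ 9·16·21: 9·16 = 144 ≡ 6, then 6·21 = 126 ≡ 11. So 21^21 ≡ 11 (mod 23).
Hence T⁻¹(21) = 11.

11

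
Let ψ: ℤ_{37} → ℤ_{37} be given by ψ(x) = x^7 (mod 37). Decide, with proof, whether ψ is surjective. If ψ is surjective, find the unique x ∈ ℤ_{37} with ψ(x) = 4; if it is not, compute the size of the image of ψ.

3

Since 37 is prime, the nonzero elements of ℤ_{37} form a cyclic group of order 36.
As gcd(7, 36) = 1, raising to the 7th power is a bijection on this group: if s^7 ≡ t^7 then (st^{−1})^7 = 1, and the only element of order dividing gcd(7, 36) = 1 is 1, so s = t.
With ψ(0) = 0 this makes ψ injective on all of ℤ_{37}, hence bijective (finite equal-size domain and codomain). In particular ψ is surjective.
Since ψ is surjective, we find the preimage of 4. The inverse of x ↦ x^7 on (ℤ_{37})^× is x ↦ x^31, because 7·31 = 217 = 6·36 + 1 ≡ 1 (mod 36) and x^{36} = 1 for x ≠ 0 (Fermat). So ψ⁻¹(4) = 4^31 mod 37.
Repeated squaring mod 37: 4^1 ≡ 4, 4^2 ≡ 4² = 16, 4^4 ≡ 16² = 256 ≡ 34, 4^8 ≡ 34² = 1156 ≡ 9, 4^16 ≡ 9² = 81 ≡ 7. Since 31 = 16 + 8 + 4 + 2 + 1, 4^31 ≡ 7·9·34·16·4: 7·9 = 63 ≡ 26, then 26·34 = 884 ≡ 33, then 33·16 = 528 ≡ 10, then 10·4 = 40 ≡ 3. So 4^31 ≡ 3 (mod 37).
Hence ψ⁻¹(4) = 3.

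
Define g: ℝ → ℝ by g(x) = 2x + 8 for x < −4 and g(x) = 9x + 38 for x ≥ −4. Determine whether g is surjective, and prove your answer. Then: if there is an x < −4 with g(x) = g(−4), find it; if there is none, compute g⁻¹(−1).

-9/2

Both pieces are strictly increasing (slopes 2 and 9), so each is injective on its own interval.
The left piece maps (−∞, −4) onto (−∞, 0); the right piece maps [−4, ∞) onto [2, ∞).
The union (−∞, 0) ∪ [2, ∞) omits the interval between 0 and 2; in particular 0 has no preimage. So g is not surjective.
Because the two images are disjoint, no x < −4 has g(x) = g(−4), so we compute g⁻¹(−1): −1 lies in (−∞, 0), so solve 2x + 8 = −1: x = (−1 − 8)/2 = −9/2.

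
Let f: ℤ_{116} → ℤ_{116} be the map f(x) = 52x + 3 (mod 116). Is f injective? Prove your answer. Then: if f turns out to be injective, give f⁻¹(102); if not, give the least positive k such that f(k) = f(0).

29

We have gcd(52, 116) = 4 > 1. Taking u = 0 and v = 29: f(0) = 3 and f(29) = 52·29 + 3 = 1511 ≡ 3 (mod 116).
So f(0) = f(29) while 0 ≠ 29, hence f is not injective.
Since f is not injective, we find the least positive k with f(k) = f(0): this means 52k ≡ 0 (mod 116), i.e. 116 ∣ 52k. Since gcd(52, 116) = 4, dividing through by 4 this holds exactly when 29 ∣ 13k, and as gcd(13, 29) = 1, exactly when 29 ∣ k.
The smallest positive such k is 29.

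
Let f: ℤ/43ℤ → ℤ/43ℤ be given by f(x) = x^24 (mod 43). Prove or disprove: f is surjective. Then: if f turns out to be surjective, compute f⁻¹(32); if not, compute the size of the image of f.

8

f(1) = 1^24 = 1.
f(6): Repeated squaring mod 43: 6^1 ≡ 6, 6^2 ≡ 6² = 36, 6^4 ≡ 36² = 1296 ≡ 6, 6^8 ≡ 6² = 36, 6^16 ≡ 36² = 1296 ≡ 6. Since 24 = 16 + 8, 6^24 ≡ 6·36: 6·36 = 216 ≡ 1. So 6^24 ≡ 1 (mod 43).
So f(1) = f(6) = 1 while 1 ≠ 6, so f is not injective.
A non-injective map from the 43-element set ℤ/43ℤ to itself takes at most 42 distinct values, so it cannot be surjective. Therefore f is not surjective.
Since f is not surjective, we determine |image(f)|. Computing x^24 mod 43 for each x (by repeated squaring, reducing mod 43 at every step), the values f(0), f(1), …, f(42) are: 0, 1, 35, 16, 21, 4, 1, 1, 4, 41, 11, 41, 35, 4, 35, 21, 11, 11, 16, 21, 41, 16, 16, 41, 21, 16, 11, 11, 21, 35, 4, 35, 41, 11, 41, 4, 1, 1, 4, 21, 16, 35, 1.
The distinct values are {0, 1, 4, 11, 16, 21, 35, 41}; there are 8 of them.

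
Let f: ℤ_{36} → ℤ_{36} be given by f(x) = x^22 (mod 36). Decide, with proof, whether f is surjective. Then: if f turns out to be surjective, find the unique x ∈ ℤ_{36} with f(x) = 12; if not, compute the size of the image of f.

8

f(0) = 0^22 = 0.
f(6): Repeated squaring mod 36: 6^1 ≡ 6, 6^2 ≡ 6² = 36 ≡ 0, 6^4 ≡ 0² = 0, 6^8 ≡ 0² = 0, 6^16 ≡ 0² = 0. Since 22 = 16 + 4 + 2, 6^22 ≡ 0·0·0: 0·0 = 0, then 0·0 = 0. So 6^22 ≡ 0 (mod 36).
So f(0) = f(6) = 0 while 0 ≠ 6, hence f is not injective.
A non-injective map from the 36-element set ℤ_{36} to itself takes at most 35 distinct values, so it cannot be surjective. Therefore f is not surjective.
Since f is not surjective, we determine |image(f)|. Computing x^22 mod 36 for each x (by repeated squaring, reducing mod 36 at every step), the values f(0), f(1), …, f(35) are: 0, 1, 16, 9, 4, 13, 0, 25, 28, 9, 28, 25, 0, 13, 4, 9, 16, 1, 0, 1, 16, 9, 4, 13, 0, 25, 28, 9, 28, 25, 0, 13, 4, 9, 16, 1.
The distinct values are {0, 1, 4, 9, 13, 16, 25, 28}; there are 8 of them.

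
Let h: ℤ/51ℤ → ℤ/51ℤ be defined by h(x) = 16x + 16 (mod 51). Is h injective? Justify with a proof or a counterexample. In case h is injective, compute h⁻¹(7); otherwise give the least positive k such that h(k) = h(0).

Suppose h(u) = h(v) in ℤ/51ℤ. Then 16u + 16 ≡ 16v + 16 (mod 51), hence 16(u − v) ≡ 0 (mod 51).
Since gcd(16, 51) = 1, 16 is invertible modulo 51, hence u − v ≡ 0 (mod 51), i.e. u = v.
So h is injective.
We now compute 16⁻¹ mod 51 explicitly. Euclid's algorithm: 51 = 3·16 + 3, 16 = 5·3 + 1; back-substituting gives 1 = 16·16 − 5·51, so 16⁻¹ ≡ 16 (mod 51).
Since h is injective, we compute h⁻¹(7): solve 16x + 16 ≡ 7 (mod 51), i.e. 16x ≡ 42 (mod 51).
Multiplying by 16⁻¹ = 16 gives x ≡ 16·42 = 672 = 13·51 + 9 ≡ 9 (mod 51).
Check: h(9) = 16·9 + 16 = 160 = 3·51 + 7 ≡ 7 (mod 51).

9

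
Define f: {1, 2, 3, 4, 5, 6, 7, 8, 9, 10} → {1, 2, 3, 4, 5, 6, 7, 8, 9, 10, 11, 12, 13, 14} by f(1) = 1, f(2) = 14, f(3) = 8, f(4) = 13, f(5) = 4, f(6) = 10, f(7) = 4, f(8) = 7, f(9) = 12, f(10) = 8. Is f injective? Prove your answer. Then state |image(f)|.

8

f(5) = 4 = f(7) with 5 ≠ 7, so f is not injective.
The image of f is {1, 4, 7, 8, 10, 12, 13, 14}, which has 8 elements.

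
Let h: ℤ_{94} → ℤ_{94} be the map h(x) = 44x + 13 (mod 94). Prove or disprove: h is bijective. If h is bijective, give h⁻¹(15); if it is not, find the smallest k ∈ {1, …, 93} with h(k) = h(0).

47

We have gcd(44, 94) = 2 > 1. Taking a = 0 and b = 47: h(0) = 13 and h(47) = 44·47 + 13 = 2081 ≡ 13 (mod 94).
So h(0) = h(47) while 0 ≠ 47, hence h is not injective, hence not bijective.
Since h is not bijective, we find the least positive k with h(k) = h(0): this means 44k ≡ 0 (mod 94), i.e. 94 ∣ 44k. Since gcd(44, 94) = 2, dividing through by 2 this holds exactly when 47 ∣ 22k, and as gcd(22, 47) = 1, exactly when 47 ∣ k.
The smallest positive such k is 47.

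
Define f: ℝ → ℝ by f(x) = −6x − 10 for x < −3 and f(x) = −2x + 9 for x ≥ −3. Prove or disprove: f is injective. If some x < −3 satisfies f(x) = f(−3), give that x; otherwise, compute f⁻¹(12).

Both pieces are strictly decreasing (slopes −6 and −2), so each is injective on its own interval.
The left piece maps (−∞, −3) onto (8, ∞); the right piece maps [−3, ∞) onto (−∞, 15].
These images overlap. In particular f(−3) = 15 (right piece), and solving −6x − 10 = 15 on the left piece gives x = −25/6 < −3.
So f(−25/6) = f(−3) with −25/6 ≠ −3, and f is not injective. This x = −25/6 is the requested value below −3.

-25/6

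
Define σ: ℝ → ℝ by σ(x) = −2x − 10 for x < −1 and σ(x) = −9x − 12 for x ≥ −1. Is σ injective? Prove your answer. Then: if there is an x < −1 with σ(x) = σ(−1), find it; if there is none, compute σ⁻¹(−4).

Both pieces are strictly decreasing (slopes −2 and −9), so each is injective on its own interval.
The left piece maps (−∞, −1) onto (−8, ∞); the right piece maps [−1, ∞) onto (−∞, −3].
These images overlap. In particular σ(−1) = −3 (right piece), and solving −2x − 10 = −3 on the left piece gives x = −7/2 < −1.
So σ(−7/2) = σ(−1) with −7/2 ≠ −1, and σ is not injective. This x = −7/2 is the requested value below −1.

-7/2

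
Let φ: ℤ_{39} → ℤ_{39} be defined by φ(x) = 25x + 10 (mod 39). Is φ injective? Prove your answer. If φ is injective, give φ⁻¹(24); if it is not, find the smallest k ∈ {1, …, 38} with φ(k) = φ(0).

38

If φ(x_1) = φ(x_2), then 25x_1 ≡ 25x_2 (mod 39). Because gcd(25, 39) = 1, we may cancel 25 to get x_1 ≡ x_2 (mod 39).
Hence φ is injective.
We now compute 25⁻¹ mod 39 explicitly. Euclid's algorithm: 39 = 1·25 + 14, 25 = 1·14 + 11, 14 = 1·11 + 3, 11 = 3·3 + 2, 3 = 1·2 + 1; back-substituting gives 1 = 25·25 − 16·39, so 25⁻¹ ≡ 25 (mod 39).
Since φ is injective, we find φ⁻¹(24): we need 25x ≡ 24 − 10 ≡ 14 (mod 39). Using 25⁻¹ = 25: x ≡ 25·14 = 350 = 8·39 + 38, so x = 38.
Check: φ(38) = 25·38 + 10 = 960 = 24·39 + 24 ≡ 24 (mod 39).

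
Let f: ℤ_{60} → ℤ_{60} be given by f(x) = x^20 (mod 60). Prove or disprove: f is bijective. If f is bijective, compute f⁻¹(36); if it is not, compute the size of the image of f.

8

f(2): Repeated squaring mod 60: 2^1 ≡ 2, 2^2 ≡ 2² = 4, 2^4 ≡ 4² = 16, 2^8 ≡ 16² = 256 ≡ 16, 2^16 ≡ 16² = 256 ≡ 16. Since 20 = 16 + 4, 2^20 ≡ 16·16: 16·16 = 256 ≡ 16. So 2^20 ≡ 16 (mod 60).
f(4): Repeated squaring mod 60: 4^1 ≡ 4, 4^2 ≡ 4² = 16, 4^4 ≡ 16² = 256 ≡ 16, 4^8 ≡ 16² = 256 ≡ 16, 4^16 ≡ 16² = 256 ≡ 16. Since 20 = 16 + 4, 4^20 ≡ 16·16: 16·16 = 256 ≡ 16. So 4^20 ≡ 16 (mod 60).
So f(2) = f(4) = 16 while 2 ≠ 4, hence f is not injective, hence not bijective.
Since f is not bijective, we determine |image(f)|. Computing x^20 mod 60 for each x (by repeated squaring, reducing mod 60 at every step), the values f(0), f(1), …, f(59) are: 0, 1, 16, 21, 16, 25, 36, 1, 16, 21, 40, 1, 36, 1, 16, 45, 16, 1, 36, 1, 40, 21, 16, 1, 36, 25, 16, 21, 16, 1, 0, 1, 16, 21, 16, 25, 36, 1, 16, 21, 40, 1, 36, 1, 16, 45, 16, 1, 36, 1, 40, 21, 16, 1, 36, 25, 16, 21, 16, 1.
The distinct values are {0, 1, 16, 21, 25, 36, 40, 45}; there are 8 of them.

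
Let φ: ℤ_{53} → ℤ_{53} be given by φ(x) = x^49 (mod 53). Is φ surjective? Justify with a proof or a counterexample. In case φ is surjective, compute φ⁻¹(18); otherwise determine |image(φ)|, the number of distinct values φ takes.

33

Since 53 is prime, the nonzero elements of ℤ_{53} form a cyclic group of order 52.
As gcd(49, 52) = 1, raising to the 49th power is a bijection on this group: if u^49 ≡ v^49 then (uv^{−1})^49 = 1, and the only element of order dividing gcd(49, 52) = 1 is 1, so u = v.
With φ(0) = 0 this makes φ injective on all of ℤ_{53}, hence bijective (finite equal-size domain and codomain). In particular φ is surjective.
Since φ is surjective, we find the preimage of 18. The inverse of x ↦ x^49 on (ℤ_{53})^× is x ↦ x^17, because 49·17 = 833 = 16·52 + 1 ≡ 1 (mod 52) and x^{52} = 1 for x ≠ 0 (Fermat). So φ⁻¹(18) = 18^17 mod 53.
Repeated squaring mod 53: 18^1 ≡ 18, 18^2 ≡ 18² = 324 ≡ 6, 18^4 ≡ 6² = 36, 18^8 ≡ 36² = 1296 ≡ 24, 18^16 ≡ 24² = 576 ≡ 46. Since 17 = 16 + 1, 18^17 ≡ 46·18: 46·18 = 828 ≡ 33. So 18^17 ≡ 33 (mod 53).
Hence φ⁻¹(18) = 33.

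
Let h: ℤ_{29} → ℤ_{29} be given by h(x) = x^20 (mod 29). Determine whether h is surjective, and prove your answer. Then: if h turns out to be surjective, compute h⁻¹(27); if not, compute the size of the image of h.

h(2): Repeated squaring mod 29: 2^1 ≡ 2, 2^2 ≡ 2² = 4, 2^4 ≡ 4² = 16, 2^8 ≡ 16² = 256 ≡ 24, 2^16 ≡ 24² = 576 ≡ 25. Since 20 = 16 + 4, 2^20 ≡ 25·16: 25·16 = 400 ≡ 23. So 2^20 ≡ 23 (mod 29).
h(5): Repeated squaring mod 29: 5^1 ≡ 5, 5^2 ≡ 5² = 25, 5^4 ≡ 25² = 625 ≡ 16, 5^8 ≡ 16² = 256 ≡ 24, 5^16 ≡ 24² = 576 ≡ 25. Since 20 = 16 + 4, 5^20 ≡ 25·16: 25·16 = 400 ≡ 23. So 5^20 ≡ 23 (mod 29).
So h(2) = h(5) = 23 while 2 ≠ 5, therefore h is not injective.
A non-injective map from the 29-element set ℤ_{29} to itself takes at most 28 distinct values, so it cannot be surjective. So h is not surjective.
Since h is not surjective, we determine |image(h)|. Computing x^20 mod 29 for each x (by repeated squaring, reducing mod 29 at every step), the values h(0), h(1), …, h(28) are: 0, 1, 23, 25, 7, 23, 24, 25, 16, 16, 7, 20, 1, 20, 24, 24, 20, 1, 20, 7, 16, 16, 25, 24, 23, 7, 25, 23, 1.
The distinct values are {0, 1, 7, 16, 20, 23, 24, 25}; there are 8 of them.

8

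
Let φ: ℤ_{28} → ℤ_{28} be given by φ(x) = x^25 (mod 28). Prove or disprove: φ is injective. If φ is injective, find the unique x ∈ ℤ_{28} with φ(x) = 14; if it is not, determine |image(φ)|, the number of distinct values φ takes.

21

φ(0) = 0^25 = 0.
φ(14): Repeated squaring mod 28: 14^1 ≡ 14, 14^2 ≡ 14² = 196 ≡ 0, 14^4 ≡ 0² = 0, 14^8 ≡ 0² = 0, 14^16 ≡ 0² = 0. Since 25 = 16 + 8 + 1, 14^25 ≡ 0·0·14: 0·0 = 0, then 0·14 = 0. So 14^25 ≡ 0 (mod 28).
So φ(0) = φ(14) = 0 while 0 ≠ 14, thus φ is not injective.
Since φ is not injective, we determine |image(φ)|. Computing x^25 mod 28 for each x (by repeated squaring, reducing mod 28 at every step), the values φ(0), φ(1), …, φ(27) are: 0, 1, 16, 3, 4, 5, 20, 7, 8, 9, 24, 11, 12, 13, 0, 15, 16, 17, 4, 19, 20, 21, 8, 23, 24, 25, 12, 27.
The distinct values are {0, 1, 3, 4, 5, 7, 8, 9, 11, 12, 13, 15, 16, 17, 19, 20, 21, 23, 24, 25, 27}; there are 21 of them.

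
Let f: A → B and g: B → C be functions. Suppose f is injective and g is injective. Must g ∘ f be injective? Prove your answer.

Suppose (g ∘ f)(x_1) = (g ∘ f)(x_2), i.e. g(f(x_1)) = g(f(x_2)).
Since g is injective, f(x_1) = f(x_2). Since f is injective, x_1 = x_2. Therefore g ∘ f is injective.

injective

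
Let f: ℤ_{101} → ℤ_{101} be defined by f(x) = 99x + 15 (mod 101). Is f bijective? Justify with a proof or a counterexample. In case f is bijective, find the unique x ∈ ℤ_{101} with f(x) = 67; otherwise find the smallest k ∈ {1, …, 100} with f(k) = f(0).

Suppose f(x_1) = f(x_2) in ℤ_{101}. Then 99x_1 + 15 ≡ 99x_2 + 15 (mod 101), thus 99(x_1 − x_2) ≡ 0 (mod 101).
Since gcd(99, 101) = 1, 99 is invertible modulo 101, therefore x_1 − x_2 ≡ 0 (mod 101), i.e. x_1 = x_2.
We now compute 99⁻¹ mod 101 explicitly. Euclid's algorithm: 101 = 1·99 + 2, 99 = 49·2 + 1; back-substituting gives 1 = 50·99 − 49·101, so 99⁻¹ ≡ 50 (mod 101).
For any y ∈ ℤ_{101}, x = 50(y − 15) mod 101 satisfies f(x) = 99·50(y − 15) + 15 ≡ y (since 99·50 ≡ 1 mod 101). So every y has a preimage.
Therefore f is bijective.
Since f is bijective, we find f⁻¹(67): we need 99x ≡ 67 − 15 ≡ 52 (mod 101). Using 99⁻¹ = 50: x ≡ 50·52 = 2600 = 25·101 + 75, so x = 75.
Check: f(75) = 99·75 + 15 = 7440 = 73·101 + 67 ≡ 67 (mod 101).

75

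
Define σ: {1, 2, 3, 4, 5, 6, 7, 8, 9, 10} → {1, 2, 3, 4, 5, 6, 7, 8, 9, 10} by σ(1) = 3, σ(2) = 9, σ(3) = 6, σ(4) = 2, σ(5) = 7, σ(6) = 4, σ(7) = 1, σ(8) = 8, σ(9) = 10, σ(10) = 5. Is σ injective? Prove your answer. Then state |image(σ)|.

The values σ(1), …, σ(10) are 3, 9, 6, 2, 7, 4, 1, 8, 10, 5 — all distinct.
So σ(u) = σ(v) only when u = v, and σ is injective.
The image of σ is {1, 2, 3, 4, 5, 6, 7, 8, 9, 10}, which has 10 elements.

10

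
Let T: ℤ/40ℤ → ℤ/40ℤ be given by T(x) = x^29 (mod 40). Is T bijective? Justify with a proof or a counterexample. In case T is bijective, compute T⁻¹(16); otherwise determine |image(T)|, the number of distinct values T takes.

25

T(0) = 0^29 = 0.
T(10): Repeated squaring mod 40: 10^1 ≡ 10, 10^2 ≡ 10² = 100 ≡ 20, 10^4 ≡ 20² = 400 ≡ 0, 10^8 ≡ 0² = 0, 10^16 ≡ 0² = 0. Since 29 = 16 + 8 + 4 + 1, 10^29 ≡ 0·0·0·10: 0·0 = 0, then 0·0 = 0, then 0·10 = 0. So 10^29 ≡ 0 (mod 40).
So T(0) = T(10) = 0 while 0 ≠ 10, hence T is not injective, hence not bijective.
Since T is not bijective, we determine |image(T)|. Computing x^29 mod 40 for each x (by repeated squaring, reducing mod 40 at every step), the values T(0), T(1), …, T(39) are: 0, 1, 32, 3, 24, 5, 16, 7, 8, 9, 0, 11, 32, 13, 24, 15, 16, 17, 8, 19, 0, 21, 32, 23, 24, 25, 16, 27, 8, 29, 0, 31, 32, 33, 24, 35, 16, 37, 8, 39.
The distinct values are {0, 1, 3, 5, 7, 8, 9, 11, 13, 15, 16, 17, 19, 21, 23, 24, 25, 27, 29, 31, 32, 33, 35, 37, 39}; there are 25 of them.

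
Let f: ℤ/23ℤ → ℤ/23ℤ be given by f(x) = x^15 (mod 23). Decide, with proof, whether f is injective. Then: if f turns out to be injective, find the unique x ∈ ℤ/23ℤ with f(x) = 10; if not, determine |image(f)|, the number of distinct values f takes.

Since 23 is prime, the nonzero elements of ℤ/23ℤ form a cyclic group of order 22.
As gcd(15, 22) = 1, raising to the 15th power is a bijection on this group: if s^15 ≡ t^15 then (st^{−1})^15 = 1, and the only element of order dividing gcd(15, 22) = 1 is 1, so s = t.
With f(0) = 0 this makes f injective on all of ℤ/23ℤ, hence bijective (finite equal-size domain and codomain). In particular f is injective.
Since f is injective, we find the preimage of 10. The inverse of x ↦ x^15 on (ℤ/23ℤ)^× is x ↦ x^3, because 15·3 = 45 = 2·22 + 1 ≡ 1 (mod 22) and x^{22} = 1 for x ≠ 0 (Fermat). So f⁻¹(10) = 10^3 mod 23.
Repeated squaring mod 23: 10^1 ≡ 10, 10^2 ≡ 10² = 100 ≡ 8. Since 3 = 2 + 1, 10^3 ≡ 8·10: 8·10 = 80 ≡ 11. So 10^3 ≡ 11 (mod 23).
Hence f⁻¹(10) = 11.

11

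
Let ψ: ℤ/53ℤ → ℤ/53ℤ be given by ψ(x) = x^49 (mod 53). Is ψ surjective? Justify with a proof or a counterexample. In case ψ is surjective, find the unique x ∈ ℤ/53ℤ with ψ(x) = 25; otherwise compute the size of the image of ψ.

38

Since 53 is prime, the nonzero elements of ℤ/53ℤ form a cyclic group of order 52.
As gcd(49, 52) = 1, raising to the 49th power is a bijection on this group: if a^49 ≡ b^49 then (ab^{−1})^49 = 1, and the only element of order dividing gcd(49, 52) = 1 is 1, so a = b.
With ψ(0) = 0 this makes ψ injective on all of ℤ/53ℤ, hence bijective (finite equal-size domain and codomain). In particular ψ is surjective.
Since ψ is surjective, we find the preimage of 25. The inverse of x ↦ x^49 on (ℤ/53ℤ)^× is x ↦ x^17, because 49·17 = 833 = 16·52 + 1 ≡ 1 (mod 52) and x^{52} = 1 for x ≠ 0 (Fermat). So ψ⁻¹(25) = 25^17 mod 53.
Repeated squaring mod 53: 25^1 ≡ 25, 25^2 ≡ 25² = 625 ≡ 42, 25^4 ≡ 42² = 1764 ≡ 15, 25^8 ≡ 15² = 225 ≡ 13, 25^16 ≡ 13² = 169 ≡ 10. Since 17 = 16 + 1, 25^17 ≡ 10·25: 10·25 = 250 ≡ 38. So 25^17 ≡ 38 (mod 53).
Hence ψ⁻¹(25) = 38.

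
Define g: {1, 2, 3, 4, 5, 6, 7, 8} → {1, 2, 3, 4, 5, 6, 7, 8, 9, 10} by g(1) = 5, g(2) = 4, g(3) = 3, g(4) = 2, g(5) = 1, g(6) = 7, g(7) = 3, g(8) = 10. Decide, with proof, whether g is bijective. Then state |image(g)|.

7

g(3) = 3 = g(7) with 3 ≠ 7, so g is not injective, hence not bijective.
The image of g is {1, 2, 3, 4, 5, 7, 10}, which has 7 elements.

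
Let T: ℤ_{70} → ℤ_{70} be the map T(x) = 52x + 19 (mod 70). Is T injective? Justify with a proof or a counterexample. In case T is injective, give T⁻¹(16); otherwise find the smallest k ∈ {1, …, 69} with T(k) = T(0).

35

We have gcd(52, 70) = 2 > 1. Taking a = 0 and b = 35: T(0) = 19 and T(35) = 52·35 + 19 = 1839 ≡ 19 (mod 70).
So T(0) = T(35) while 0 ≠ 35, hence T is not injective.
Since T is not injective, we find the least positive k with T(k) = T(0): this means 52k ≡ 0 (mod 70), i.e. 70 ∣ 52k. Since gcd(52, 70) = 2, dividing through by 2 this holds exactly when 35 ∣ 26k, and as gcd(26, 35) = 1, exactly when 35 ∣ k.
The smallest positive such k is 35.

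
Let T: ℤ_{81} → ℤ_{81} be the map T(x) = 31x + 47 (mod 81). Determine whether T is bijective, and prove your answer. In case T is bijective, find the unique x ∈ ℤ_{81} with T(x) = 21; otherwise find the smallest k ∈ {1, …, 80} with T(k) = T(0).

7

If T(s) = T(t), then 31s ≡ 31t (mod 81). Because gcd(31, 81) = 1, we may cancel 31 to get s ≡ t (mod 81).
We now compute 31⁻¹ mod 81 explicitly. Euclid's algorithm: 81 = 2·31 + 19, 31 = 1·19 + 12, 19 = 1·12 + 7, 12 = 1·7 + 5, 7 = 1·5 + 2, 5 = 2·2 + 1; back-substituting gives 1 = 34·31 − 13·81, so 31⁻¹ ≡ 34 (mod 81).
For any y ∈ ℤ_{81}, x = 34(y − 47) mod 81 satisfies T(x) = 31·34(y − 47) + 47 ≡ y (since 31·34 ≡ 1 mod 81). So every y has a preimage.
Thus T is bijective.
Since T is bijective, we find T⁻¹(21): we need 31x ≡ 21 − 47 ≡ 55 (mod 81). Using 31⁻¹ = 34: x ≡ 34·55 = 1870 = 23·81 + 7, so x = 7.
Check: T(7) = 31·7 + 47 = 264 = 3·81 + 21 ≡ 21 (mod 81).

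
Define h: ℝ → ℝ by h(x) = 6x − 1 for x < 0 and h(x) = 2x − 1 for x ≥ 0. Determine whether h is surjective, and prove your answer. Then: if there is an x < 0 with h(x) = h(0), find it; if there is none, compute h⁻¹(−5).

Both pieces are strictly increasing (slopes 6 and 2), so each is injective on its own interval.
The left piece maps (−∞, 0) onto (−∞, −1); the right piece maps [0, ∞) onto [−1, ∞).
These images together cover ℝ, so h is surjective.
Because the two images are disjoint, no x < 0 has h(x) = h(0), so we compute h⁻¹(−5): −5 lies in (−∞, −1), so solve 6x − 1 = −5: x = (−5 + 1)/6 = −2/3.

-2/3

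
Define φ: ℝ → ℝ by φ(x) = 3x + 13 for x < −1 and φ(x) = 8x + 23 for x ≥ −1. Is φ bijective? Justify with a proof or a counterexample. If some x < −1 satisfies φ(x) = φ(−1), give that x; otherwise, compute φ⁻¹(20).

Both pieces are strictly increasing (slopes 3 and 8), so each is injective on its own interval.
The left piece maps (−∞, −1) onto (−∞, 10); the right piece maps [−1, ∞) onto [15, ∞).
The images leave a gap (10 has no preimage), so φ is not surjective, hence not bijective.
Because the two images are disjoint, no x < −1 has φ(x) = φ(−1), so we compute φ⁻¹(20): 20 lies in [15, ∞), so solve 8x + 23 = 20: x = (20 − 23)/8 = −3/8.

-3/8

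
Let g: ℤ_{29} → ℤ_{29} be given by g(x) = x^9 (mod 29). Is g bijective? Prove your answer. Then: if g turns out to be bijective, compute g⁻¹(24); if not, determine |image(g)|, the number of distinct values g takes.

Since 29 is prime, the nonzero elements of ℤ_{29} form a cyclic group of order 28.
As gcd(9, 28) = 1, raising to the 9th power is a bijection on this group: if u^9 ≡ v^9 then (uv^{−1})^9 = 1, and the only element of order dividing gcd(9, 28) = 1 is 1, so u = v.
With g(0) = 0 this makes g injective on all of ℤ_{29}, hence bijective (finite equal-size domain and codomain). In particular g is bijective.
Since g is bijective, we find the preimage of 24. The inverse of x ↦ x^9 on (ℤ_{29})^× is x ↦ x^25, because 9·25 = 225 = 8·28 + 1 ≡ 1 (mod 28) and x^{28} = 1 for x ≠ 0 (Fermat). So g⁻¹(24) = 24^25 mod 29.
Repeated squaring mod 29: 24^1 ≡ 24, 24^2 ≡ 24² = 576 ≡ 25, 24^4 ≡ 25² = 625 ≡ 16, 24^8 ≡ 16² = 256 ≡ 24, 24^16 ≡ 24² = 576 ≡ 25. Since 25 = 16 + 8 + 1, 24^25 ≡ 25·24·24: 25·24 = 600 ≡ 20, then 20·24 = 480 ≡ 16. So 24^25 ≡ 16 (mod 29).
Hence g⁻¹(24) = 16.

16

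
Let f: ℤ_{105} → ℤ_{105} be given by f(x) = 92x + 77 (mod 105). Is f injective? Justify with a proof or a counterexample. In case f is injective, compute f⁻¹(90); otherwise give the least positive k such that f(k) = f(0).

104

If f(x_1) = f(x_2), then 92x_1 ≡ 92x_2 (mod 105). Because gcd(92, 105) = 1, we may cancel 92 to get x_1 ≡ x_2 (mod 105).
Thus f is injective.
We now compute 92⁻¹ mod 105 explicitly. Euclid's algorithm: 105 = 1·92 + 13, 92 = 7·13 + 1; back-substituting gives 1 = 8·92 − 7·105, so 92⁻¹ ≡ 8 (mod 105).
Since f is injective, we compute f⁻¹(90): solve 92x + 77 ≡ 90 (mod 105), i.e. 92x ≡ 13 (mod 105).
Multiplying by 92⁻¹ = 8 gives x ≡ 8·13 = 104 ≡ 104 (mod 105).
Check: f(104) = 92·104 + 77 = 9645 = 91·105 + 90 ≡ 90 (mod 105).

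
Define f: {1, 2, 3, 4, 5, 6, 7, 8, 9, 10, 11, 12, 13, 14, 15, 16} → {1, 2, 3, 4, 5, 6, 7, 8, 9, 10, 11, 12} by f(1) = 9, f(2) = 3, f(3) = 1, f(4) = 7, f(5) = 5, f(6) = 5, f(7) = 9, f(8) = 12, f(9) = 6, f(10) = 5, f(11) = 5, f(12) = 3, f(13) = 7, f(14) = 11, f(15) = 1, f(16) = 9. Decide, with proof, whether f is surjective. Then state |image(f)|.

No element maps to 2, so f is not surjective.
The image of f is {1, 3, 5, 6, 7, 9, 11, 12}, which has 8 elements.

8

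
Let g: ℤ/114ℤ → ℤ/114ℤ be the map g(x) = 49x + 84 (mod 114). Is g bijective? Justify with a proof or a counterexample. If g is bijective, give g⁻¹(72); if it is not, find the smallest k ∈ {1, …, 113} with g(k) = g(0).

Suppose g(a) = g(b) in ℤ/114ℤ. Then 49a + 84 ≡ 49b + 84 (mod 114), thus 49(a − b) ≡ 0 (mod 114).
Since gcd(49, 114) = 1, 49 is invertible modulo 114, thus a − b ≡ 0 (mod 114), i.e. a = b.
We now compute 49⁻¹ mod 114 explicitly. Euclid's algorithm: 114 = 2·49 + 16, 49 = 3·16 + 1; back-substituting gives 1 = 7·49 − 3·114, so 49⁻¹ ≡ 7 (mod 114).
Then y ↦ 7(y − 84) is a two-sided inverse to g, so every y ∈ ℤ/114ℤ has a preimage.
Hence g is bijective.
Since g is bijective, we compute g⁻¹(72): solve 49x + 84 ≡ 72 (mod 114), i.e. 49x ≡ 102 (mod 114).
Multiplying by 49⁻¹ = 7 gives x ≡ 7·102 = 714 = 6·114 + 30 ≡ 30 (mod 114).
Check: g(30) = 49·30 + 84 = 1554 = 13·114 + 72 ≡ 72 (mod 114).

30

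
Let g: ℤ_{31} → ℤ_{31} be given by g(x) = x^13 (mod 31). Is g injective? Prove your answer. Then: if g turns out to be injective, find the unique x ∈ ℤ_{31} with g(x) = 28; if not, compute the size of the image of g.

Since 31 is prime, the nonzero elements of ℤ_{31} form a cyclic group of order 30.
As gcd(13, 30) = 1, raising to the 13th power is a bijection on this group: if a^13 ≡ b^13 then (ab^{−1})^13 = 1, and the only element of order dividing gcd(13, 30) = 1 is 1, so a = b.
With g(0) = 0 this makes g injective on all of ℤ_{31}, hence bijective (finite equal-size domain and codomain). In particular g is injective.
Since g is injective, we find the preimage of 28. The inverse of x ↦ x^13 on (ℤ_{31})^× is x ↦ x^7, because 13·7 = 91 = 3·30 + 1 ≡ 1 (mod 30) and x^{30} = 1 for x ≠ 0 (Fermat). So g⁻¹(28) = 28^7 mod 31.
Repeated squaring mod 31: 28^1 ≡ 28, 28^2 ≡ 28² = 784 ≡ 9, 28^4 ≡ 9² = 81 ≡ 19. Since 7 = 4 + 2 + 1, 28^7 ≡ 19·9·28: 19·9 = 171 ≡ 16, then 16·28 = 448 ≡ 14. So 28^7 ≡ 14 (mod 31).
Hence g⁻¹(28) = 14.

14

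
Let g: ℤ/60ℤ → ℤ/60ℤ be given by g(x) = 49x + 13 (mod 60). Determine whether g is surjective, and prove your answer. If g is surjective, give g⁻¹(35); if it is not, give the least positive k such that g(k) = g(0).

By definition, surjectivity means every element of the codomain has a preimage under g.
Since gcd(49, 60) = 1, 49 is invertible modulo 60. Euclid's algorithm: 60 = 1·49 + 11, 49 = 4·11 + 5, 11 = 2·5 + 1; back-substituting gives 1 = 49·49 − 40·60, so 49⁻¹ ≡ 49 (mod 60).
Then y ↦ 49(y − 13) is a two-sided inverse to g, so every y ∈ ℤ/60ℤ has a preimage.
Hence g is surjective.
Since g is surjective, we compute g⁻¹(35): solve 49x + 13 ≡ 35 (mod 60), i.e. 49x ≡ 22 (mod 60).
Multiplying by 49⁻¹ = 49 gives x ≡ 49·22 = 1078 = 17·60 + 58 ≡ 58 (mod 60).
Check: g(58) = 49·58 + 13 = 2855 = 47·60 + 35 ≡ 35 (mod 60).

58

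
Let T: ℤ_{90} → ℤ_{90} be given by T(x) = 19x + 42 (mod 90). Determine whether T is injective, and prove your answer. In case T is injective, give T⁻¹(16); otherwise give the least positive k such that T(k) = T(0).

Suppose T(x_1) = T(x_2) in ℤ_{90}. Then 19x_1 + 42 ≡ 19x_2 + 42 (mod 90), hence 19(x_1 − x_2) ≡ 0 (mod 90).
Since gcd(19, 90) = 1, 19 is invertible modulo 90, so x_1 − x_2 ≡ 0 (mod 90), i.e. x_1 = x_2.
Therefore T is injective.
We now compute 19⁻¹ mod 90 explicitly. Euclid's algorithm: 90 = 4·19 + 14, 19 = 1·14 + 5, 14 = 2·5 + 4, 5 = 1·4 + 1; back-substituting gives 1 = 19·19 − 4·90, so 19⁻¹ ≡ 19 (mod 90).
Since T is injective, we find T⁻¹(16): we need 19x ≡ 16 − 42 ≡ 64 (mod 90). Using 19⁻¹ = 19: x ≡ 19·64 = 1216 = 13·90 + 46, so x = 46.
Check: T(46) = 19·46 + 42 = 916 = 10·90 + 16 ≡ 16 (mod 90).

46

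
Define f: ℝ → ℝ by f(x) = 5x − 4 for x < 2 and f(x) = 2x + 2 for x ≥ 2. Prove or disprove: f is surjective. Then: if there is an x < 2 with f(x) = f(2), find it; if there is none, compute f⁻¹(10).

Both pieces are strictly increasing (slopes 5 and 2), so each is injective on its own interval.
The left piece maps (−∞, 2) onto (−∞, 6); the right piece maps [2, ∞) onto [6, ∞).
These images together cover ℝ, so f is surjective.
Because the two images are disjoint, no x < 2 has f(x) = f(2), so we compute f⁻¹(10): 10 lies in [6, ∞), so solve 2x + 2 = 10: x = (10 − 2)/2 = 4.

4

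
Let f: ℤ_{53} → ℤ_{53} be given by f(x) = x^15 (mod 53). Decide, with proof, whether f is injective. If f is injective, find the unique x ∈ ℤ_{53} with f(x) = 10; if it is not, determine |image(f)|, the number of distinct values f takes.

Since 53 is prime, the nonzero elements of ℤ_{53} form a cyclic group of order 52.
As gcd(15, 52) = 1, raising to the 15th power is a bijection on this group: if u^15 ≡ v^15 then (uv^{−1})^15 = 1, and the only element of order dividing gcd(15, 52) = 1 is 1, so u = v.
With f(0) = 0 this makes f injective on all of ℤ_{53}, hence bijective (finite equal-size domain and codomain). In particular f is injective.
Since f is injective, we find the preimage of 10. The inverse of x ↦ x^15 on (ℤ_{53})^× is x ↦ x^7, because 15·7 = 105 = 2·52 + 1 ≡ 1 (mod 52) and x^{52} = 1 for x ≠ 0 (Fermat). So f⁻¹(10) = 10^7 mod 53.
Repeated squaring mod 53: 10^1 ≡ 10, 10^2 ≡ 10² = 100 ≡ 47, 10^4 ≡ 47² = 2209 ≡ 36. Since 7 = 4 + 2 + 1, 10^7 ≡ 36·47·10: 36·47 = 1692 ≡ 49, then 49·10 = 490 ≡ 13. So 10^7 ≡ 13 (mod 53).
Hence f⁻¹(10) = 13.

13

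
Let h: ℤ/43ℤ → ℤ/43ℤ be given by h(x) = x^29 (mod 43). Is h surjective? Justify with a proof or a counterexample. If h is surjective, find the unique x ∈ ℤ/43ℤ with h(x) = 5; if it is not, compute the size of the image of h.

Since 43 is prime, the nonzero elements of ℤ/43ℤ form a cyclic group of order 42.
As gcd(29, 42) = 1, raising to the 29th power is a bijection on this group: if a^29 ≡ b^29 then (ab^{−1})^29 = 1, and the only element of order dividing gcd(29, 42) = 1 is 1, so a = b.
With h(0) = 0 this makes h injective on all of ℤ/43ℤ, hence bijective (finite equal-size domain and codomain). In particular h is surjective.
Since h is surjective, we find the preimage of 5. The inverse of x ↦ x^29 on (ℤ/43ℤ)^× is x ↦ x^29, because 29·29 = 841 = 20·42 + 1 ≡ 1 (mod 42) and x^{42} = 1 for x ≠ 0 (Fermat). So h⁻¹(5) = 5^29 mod 43.
Repeated squaring mod 43: 5^1 ≡ 5, 5^2 ≡ 5² = 25, 5^4 ≡ 25² = 625 ≡ 23, 5^8 ≡ 23² = 529 ≡ 13, 5^16 ≡ 13² = 169 ≡ 40. Since 29 = 16 + 8 + 4 + 1, 5^29 ≡ 40·13·23·5: 40·13 = 520 ≡ 4, then 4·23 = 92 ≡ 6, then 6·5 = 30. So 5^29 ≡ 30 (mod 43).
Hence h⁻¹(5) = 30.

30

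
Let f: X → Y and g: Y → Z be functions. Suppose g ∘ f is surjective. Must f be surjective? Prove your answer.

No. Take X = {0, 1}, Y = {0, 1, 2}, Z = {0}, f(a) = 0 for every a ∈ X, and g(b) = 0 for every b ∈ Y.
Then g ∘ f is surjective onto {0}, but 2 ∈ Y has no preimage under f, so f is not surjective.

not surjective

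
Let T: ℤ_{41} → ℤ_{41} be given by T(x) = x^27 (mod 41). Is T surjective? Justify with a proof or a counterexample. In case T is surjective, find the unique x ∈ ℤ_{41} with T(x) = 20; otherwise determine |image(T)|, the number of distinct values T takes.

Since 41 is prime, the nonzero elements of ℤ_{41} form a cyclic group of order 40.
As gcd(27, 40) = 1, raising to the 27th power is a bijection on this group: if a^27 ≡ b^27 then (ab^{−1})^27 = 1, and the only element of order dividing gcd(27, 40) = 1 is 1, so a = b.
With T(0) = 0 this makes T injective on all of ℤ_{41}, hence bijective (finite equal-size domain and codomain). In particular T is surjective.
Since T is surjective, we find the preimage of 20. The inverse of x ↦ x^27 on (ℤ_{41})^× is x ↦ x^3, because 27·3 = 81 = 2·40 + 1 ≡ 1 (mod 40) and x^{40} = 1 for x ≠ 0 (Fermat). So T⁻¹(20) = 20^3 mod 41.
Repeated squaring mod 41: 20^1 ≡ 20, 20^2 ≡ 20² = 400 ≡ 31. Since 3 = 2 + 1, 20^3 ≡ 31·20: 31·20 = 620 ≡ 5. So 20^3 ≡ 5 (mod 41).
Hence T⁻¹(20) = 5.

5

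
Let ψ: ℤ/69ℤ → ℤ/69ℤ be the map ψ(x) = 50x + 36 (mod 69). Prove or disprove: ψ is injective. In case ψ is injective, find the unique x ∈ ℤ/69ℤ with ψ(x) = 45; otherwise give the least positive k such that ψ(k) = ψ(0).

If ψ(u) = ψ(v), then 50u ≡ 50v (mod 69). Because gcd(50, 69) = 1, we may cancel 50 to get u ≡ v (mod 69).
Hence ψ is injective.
We now compute 50⁻¹ mod 69 explicitly. Euclid's algorithm: 69 = 1·50 + 19, 50 = 2·19 + 12, 19 = 1·12 + 7, 12 = 1·7 + 5, 7 = 1·5 + 2, 5 = 2·2 + 1; back-substituting gives 1 = 29·50 − 21·69, so 50⁻¹ ≡ 29 (mod 69).
Since ψ is injective, we find ψ⁻¹(45): we need 50x ≡ 45 − 36 ≡ 9 (mod 69). Using 50⁻¹ = 29: x ≡ 29·9 = 261 = 3·69 + 54, so x = 54.
Check: ψ(54) = 50·54 + 36 = 2736 = 39·69 + 45 ≡ 45 (mod 69).

54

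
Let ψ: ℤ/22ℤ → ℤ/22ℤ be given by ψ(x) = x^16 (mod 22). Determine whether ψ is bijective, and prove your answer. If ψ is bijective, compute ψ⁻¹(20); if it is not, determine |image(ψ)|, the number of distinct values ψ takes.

12

ψ(10): Repeated squaring mod 22: 10^1 ≡ 10, 10^2 ≡ 10² = 100 ≡ 12, 10^4 ≡ 12² = 144 ≡ 12, 10^8 ≡ 12² = 144 ≡ 12, 10^16 ≡ 12² = 144 ≡ 12. So 10^16 ≡ 12 (mod 22).
ψ(12): Repeated squaring mod 22: 12^1 ≡ 12, 12^2 ≡ 12² = 144 ≡ 12, 12^4 ≡ 12² = 144 ≡ 12, 12^8 ≡ 12² = 144 ≡ 12, 12^16 ≡ 12² = 144 ≡ 12. So 12^16 ≡ 12 (mod 22).
So ψ(10) = ψ(12) = 12 while 10 ≠ 12, so ψ is not injective, hence not bijective.
Since ψ is not bijective, we determine |image(ψ)|. Computing x^16 mod 22 for each x (by repeated squaring, reducing mod 22 at every step), the values ψ(0), ψ(1), …, ψ(21) are: 0, 1, 20, 3, 4, 5, 16, 15, 14, 9, 12, 11, 12, 9, 14, 15, 16, 5, 4, 3, 20, 1.
The distinct values are {0, 1, 3, 4, 5, 9, 11, 12, 14, 15, 16, 20}; there are 12 of them.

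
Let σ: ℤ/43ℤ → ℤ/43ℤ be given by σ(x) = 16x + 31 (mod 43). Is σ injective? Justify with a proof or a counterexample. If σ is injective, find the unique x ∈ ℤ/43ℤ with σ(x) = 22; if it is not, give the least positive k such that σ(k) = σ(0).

If σ(u) = σ(v), then 16u ≡ 16v (mod 43). Because gcd(16, 43) = 1, we may cancel 16 to get u ≡ v (mod 43).
Hence σ is injective.
We now compute 16⁻¹ mod 43 explicitly. Euclid's algorithm: 43 = 2·16 + 11, 16 = 1·11 + 5, 11 = 2·5 + 1; back-substituting gives 1 = 35·16 − 13·43, so 16⁻¹ ≡ 35 (mod 43).
Since σ is injective, we compute σ⁻¹(22): solve 16x + 31 ≡ 22 (mod 43), i.e. 16x ≡ 34 (mod 43).
Multiplying by 16⁻¹ = 35 gives x ≡ 35·34 = 1190 = 27·43 + 29 ≡ 29 (mod 43).
Check: σ(29) = 16·29 + 31 = 495 = 11·43 + 22 ≡ 22 (mod 43).

29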